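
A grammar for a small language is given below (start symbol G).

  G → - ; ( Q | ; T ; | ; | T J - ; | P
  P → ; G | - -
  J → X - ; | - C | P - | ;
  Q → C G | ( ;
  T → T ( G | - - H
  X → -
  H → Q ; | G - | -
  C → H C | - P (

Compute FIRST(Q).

From Q → C G: add FIRST(C) = { (, -, ; }.
Q → ( ; contributes {(}.
Union: FIRST(Q) = { (, -, ; }.

{ (, -, ; }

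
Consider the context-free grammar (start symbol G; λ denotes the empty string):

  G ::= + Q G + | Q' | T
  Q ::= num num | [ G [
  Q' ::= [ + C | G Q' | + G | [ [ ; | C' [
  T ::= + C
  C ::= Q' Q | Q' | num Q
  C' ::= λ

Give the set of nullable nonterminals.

Directly nullable (have an λ-production): C'.
No other nonterminal has a production whose RHS symbols are all nullable.

{ C' }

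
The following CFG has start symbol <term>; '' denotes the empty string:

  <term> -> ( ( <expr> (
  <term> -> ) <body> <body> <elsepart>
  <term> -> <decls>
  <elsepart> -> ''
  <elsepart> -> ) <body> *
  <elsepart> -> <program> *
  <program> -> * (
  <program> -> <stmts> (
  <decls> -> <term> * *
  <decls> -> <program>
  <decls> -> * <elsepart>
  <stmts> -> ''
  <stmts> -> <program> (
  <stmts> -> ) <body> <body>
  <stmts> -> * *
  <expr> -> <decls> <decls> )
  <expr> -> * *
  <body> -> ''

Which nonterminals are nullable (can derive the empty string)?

Directly nullable (have an ''-production): <elsepart>, <stmts>, <body>.
No other nonterminal has a production whose RHS symbols are all nullable.

{ <body>, <elsepart>, <stmts> }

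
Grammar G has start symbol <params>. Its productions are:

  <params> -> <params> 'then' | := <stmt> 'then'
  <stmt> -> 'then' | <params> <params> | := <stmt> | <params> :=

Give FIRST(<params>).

{ := }

From <params> -> <params> 'then': add FIRST(<params>) = { := }.
<params> -> := <stmt> 'then' contributes {:=}.
Union: FIRST(<params>) = { := }.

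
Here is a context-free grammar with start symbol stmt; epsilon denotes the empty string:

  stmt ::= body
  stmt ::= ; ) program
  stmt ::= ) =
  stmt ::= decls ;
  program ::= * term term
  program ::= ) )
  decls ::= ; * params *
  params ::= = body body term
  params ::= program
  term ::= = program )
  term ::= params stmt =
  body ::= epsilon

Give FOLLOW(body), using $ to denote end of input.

{ $, ), *, = }

In stmt ::= body: body is at the end, add FOLLOW(stmt) = { $, = }.
In params ::= = body body term: add FIRST(body term) = { ), *, = }.
In params ::= = body body term: add FIRST(term) = { ), *, = }.
Union: FOLLOW(body) = { $, ), *, = }.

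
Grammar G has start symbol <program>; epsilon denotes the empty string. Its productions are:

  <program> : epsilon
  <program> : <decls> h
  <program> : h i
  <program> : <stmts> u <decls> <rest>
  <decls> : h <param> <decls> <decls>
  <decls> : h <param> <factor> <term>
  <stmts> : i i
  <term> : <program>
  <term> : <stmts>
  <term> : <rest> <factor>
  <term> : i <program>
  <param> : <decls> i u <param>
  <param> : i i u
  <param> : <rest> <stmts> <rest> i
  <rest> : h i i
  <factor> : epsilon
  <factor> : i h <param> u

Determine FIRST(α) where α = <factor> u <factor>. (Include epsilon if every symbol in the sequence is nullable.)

Add FIRST(<factor>)\{epsilon} = { i }; <factor> is nullable, continue.
u is a terminal; add {u} and stop.

{ i, u }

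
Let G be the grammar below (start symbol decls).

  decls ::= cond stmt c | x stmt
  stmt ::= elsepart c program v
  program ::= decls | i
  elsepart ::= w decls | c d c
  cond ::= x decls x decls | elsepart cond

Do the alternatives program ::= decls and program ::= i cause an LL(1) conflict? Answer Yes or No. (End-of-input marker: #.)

FIRST(decls) = { c, w, x } and FIRST(i) = { i }.
The FIRST sets are disjoint and neither alternative is nullable — no conflict.

No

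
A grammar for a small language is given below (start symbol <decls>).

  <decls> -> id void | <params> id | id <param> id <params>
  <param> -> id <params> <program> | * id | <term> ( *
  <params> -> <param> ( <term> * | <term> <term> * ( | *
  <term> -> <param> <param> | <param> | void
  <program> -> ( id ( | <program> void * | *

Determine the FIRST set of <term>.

From <term> -> <param> <param>: add FIRST(<param>) = { *, id, void }.
From <term> -> <param>: add FIRST(<param>) = { *, id, void }.
<term> -> void contributes {void}.
Union: FIRST(<term>) = { *, id, void }.

{ *, id, void }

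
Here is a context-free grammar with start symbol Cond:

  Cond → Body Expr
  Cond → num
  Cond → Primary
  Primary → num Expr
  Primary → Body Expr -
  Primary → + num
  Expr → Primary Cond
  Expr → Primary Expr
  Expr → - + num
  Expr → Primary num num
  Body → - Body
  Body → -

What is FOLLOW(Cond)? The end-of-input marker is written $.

{ $, +, -, num }

Cond is the start symbol, so $ ∈ FOLLOW(Cond).
In Expr → Primary Cond: Cond is at the end, add FOLLOW(Expr) = { $, +, -, num }.
Union: FOLLOW(Cond) = { $, +, -, num }.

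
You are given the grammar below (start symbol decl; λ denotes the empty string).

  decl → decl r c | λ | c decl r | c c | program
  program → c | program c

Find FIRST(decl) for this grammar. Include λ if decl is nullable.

From decl → decl r c: decl nullable, take FIRST(decl) ∪ {r} = { c, r }.
decl → λ contributes λ.
decl → c decl r contributes {c}.
decl → c c contributes {c}.
From decl → program: add FIRST(program) = { c }.
Union: FIRST(decl) = { c, r, λ }.

{ c, r, λ }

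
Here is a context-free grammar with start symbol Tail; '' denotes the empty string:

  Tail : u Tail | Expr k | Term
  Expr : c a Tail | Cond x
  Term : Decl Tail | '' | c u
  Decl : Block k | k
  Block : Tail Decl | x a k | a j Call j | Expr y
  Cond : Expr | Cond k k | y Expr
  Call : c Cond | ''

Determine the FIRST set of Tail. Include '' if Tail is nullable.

{ a, c, k, u, x, y, '' }

Tail : u Tail contributes {u}.
From Tail : Expr k: add FIRST(Expr) = { c, y }.
From Tail : Term: add FIRST(Term) = { a, c, k, u, x, y, '' } (including '' since Term is nullable).
Union: FIRST(Tail) = { a, c, k, u, x, y, '' }.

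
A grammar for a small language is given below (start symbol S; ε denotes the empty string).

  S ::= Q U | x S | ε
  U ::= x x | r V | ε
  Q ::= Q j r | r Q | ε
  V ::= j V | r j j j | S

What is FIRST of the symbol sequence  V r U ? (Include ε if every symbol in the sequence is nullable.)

{ j, r, x }

Add FIRST(V)\{ε} = { j, r, x }; V is nullable, continue.
r is a terminal; add {r} and stop.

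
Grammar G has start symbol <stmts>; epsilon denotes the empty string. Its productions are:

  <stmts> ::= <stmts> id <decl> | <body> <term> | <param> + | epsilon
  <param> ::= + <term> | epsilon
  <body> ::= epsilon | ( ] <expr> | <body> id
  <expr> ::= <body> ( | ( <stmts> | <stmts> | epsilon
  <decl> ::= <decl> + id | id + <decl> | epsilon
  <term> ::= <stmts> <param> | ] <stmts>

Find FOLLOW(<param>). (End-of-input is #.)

{ #, (, +, ], id }

In <stmts> ::= <param> +: add FIRST(+) = { + }.
In <term> ::= <stmts> <param>: <param> is at the end, add FOLLOW(<term>) = { #, (, +, ], id }.
Union: FOLLOW(<param>) = { #, (, +, ], id }.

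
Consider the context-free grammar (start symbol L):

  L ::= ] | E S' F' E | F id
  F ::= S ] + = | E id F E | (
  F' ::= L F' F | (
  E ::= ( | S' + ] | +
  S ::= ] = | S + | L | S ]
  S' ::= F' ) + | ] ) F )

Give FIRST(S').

From S' ::= F' ) +: add FIRST(F') = { (, +, ] }.
S' ::= ] ) F ) contributes {]}.
Union: FIRST(S') = { (, +, ] }.

{ (, +, ] }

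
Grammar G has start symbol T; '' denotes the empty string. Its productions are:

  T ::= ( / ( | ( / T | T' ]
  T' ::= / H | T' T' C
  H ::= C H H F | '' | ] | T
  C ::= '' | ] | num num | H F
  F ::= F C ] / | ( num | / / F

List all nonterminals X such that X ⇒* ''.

{ C, H }

Directly nullable (have an ''-production): H, C.
No other nonterminal has a production whose RHS symbols are all nullable.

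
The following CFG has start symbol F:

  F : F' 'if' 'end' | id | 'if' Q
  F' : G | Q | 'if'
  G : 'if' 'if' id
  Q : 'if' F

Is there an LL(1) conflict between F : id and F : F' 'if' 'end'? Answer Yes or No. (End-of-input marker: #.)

No

FIRST(id) = { id } and FIRST(F' 'if' 'end') = { 'if' }.
The FIRST sets are disjoint and neither alternative is nullable — no conflict.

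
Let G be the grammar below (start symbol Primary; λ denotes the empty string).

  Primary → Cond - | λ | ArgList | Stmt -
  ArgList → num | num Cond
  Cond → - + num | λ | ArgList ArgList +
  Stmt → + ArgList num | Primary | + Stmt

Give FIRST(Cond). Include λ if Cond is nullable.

Cond → - + num contributes {-}.
Cond → λ contributes λ.
From Cond → ArgList ArgList +: add FIRST(ArgList) = { num }.
Union: FIRST(Cond) = { -, num, λ }.

{ -, num, λ }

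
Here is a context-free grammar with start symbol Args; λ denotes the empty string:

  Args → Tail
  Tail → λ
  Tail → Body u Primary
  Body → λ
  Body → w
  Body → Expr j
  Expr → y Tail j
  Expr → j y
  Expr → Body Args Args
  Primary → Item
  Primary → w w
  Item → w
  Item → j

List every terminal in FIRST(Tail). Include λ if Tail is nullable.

{ j, u, w, y, λ }

Tail → λ contributes λ.
From Tail → Body u Primary: Body nullable, take FIRST(Body) ∪ {u} = { j, u, w, y }.
Union: FIRST(Tail) = { j, u, w, y, λ }.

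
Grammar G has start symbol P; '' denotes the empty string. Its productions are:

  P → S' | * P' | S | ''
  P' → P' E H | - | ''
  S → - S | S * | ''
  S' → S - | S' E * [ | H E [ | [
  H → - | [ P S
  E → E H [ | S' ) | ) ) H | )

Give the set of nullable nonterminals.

Directly nullable (have an ''-production): P, P', S.
No other nonterminal has a production whose RHS symbols are all nullable.

{ P, P', S }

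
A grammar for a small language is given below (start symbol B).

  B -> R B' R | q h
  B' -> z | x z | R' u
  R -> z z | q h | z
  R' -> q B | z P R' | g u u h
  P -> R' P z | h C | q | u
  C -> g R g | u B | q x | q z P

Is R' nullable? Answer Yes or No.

No nonterminal in this grammar is nullable.
No production of R' has an RHS whose symbols are all nullable, so R' is not nullable.

No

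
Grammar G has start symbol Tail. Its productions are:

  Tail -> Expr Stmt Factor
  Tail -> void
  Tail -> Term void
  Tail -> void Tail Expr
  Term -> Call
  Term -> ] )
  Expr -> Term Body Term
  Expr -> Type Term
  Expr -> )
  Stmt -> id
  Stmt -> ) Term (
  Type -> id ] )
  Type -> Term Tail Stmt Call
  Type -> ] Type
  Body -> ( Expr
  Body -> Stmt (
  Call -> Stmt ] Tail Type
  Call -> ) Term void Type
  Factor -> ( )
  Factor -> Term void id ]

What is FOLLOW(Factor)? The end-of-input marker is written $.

In Tail -> Expr Stmt Factor: Factor is at the end, add FOLLOW(Tail) = { $, ), ], id }.
Union: FOLLOW(Factor) = { $, ), ], id }.

{ $, ), ], id }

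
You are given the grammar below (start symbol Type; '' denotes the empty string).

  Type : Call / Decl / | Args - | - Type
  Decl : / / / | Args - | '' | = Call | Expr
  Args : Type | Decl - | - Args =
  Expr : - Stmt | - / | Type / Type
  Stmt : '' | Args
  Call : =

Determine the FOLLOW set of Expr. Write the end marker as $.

{ -, / }

In Decl : Expr: Expr is at the end, add FOLLOW(Decl) = { -, / }.
Union: FOLLOW(Expr) = { -, / }.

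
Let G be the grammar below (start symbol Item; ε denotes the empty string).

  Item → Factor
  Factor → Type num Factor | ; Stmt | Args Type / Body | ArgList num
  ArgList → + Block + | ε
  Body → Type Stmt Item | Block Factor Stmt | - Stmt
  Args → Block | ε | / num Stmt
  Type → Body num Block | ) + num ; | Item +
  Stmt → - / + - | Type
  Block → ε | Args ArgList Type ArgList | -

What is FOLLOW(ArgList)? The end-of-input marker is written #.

In Factor → ArgList num: add FIRST(num) = { num }.
In Block → Args ArgList Type ArgList: add FIRST(Type ArgList) = { ), +, -, /, ;, num }.
In Block → Args ArgList Type ArgList: ArgList is at the end, add FOLLOW(Block) = { #, ), +, -, /, ;, num }.
Union: FOLLOW(ArgList) = { #, ), +, -, /, ;, num }.

{ #, ), +, -, /, ;, num }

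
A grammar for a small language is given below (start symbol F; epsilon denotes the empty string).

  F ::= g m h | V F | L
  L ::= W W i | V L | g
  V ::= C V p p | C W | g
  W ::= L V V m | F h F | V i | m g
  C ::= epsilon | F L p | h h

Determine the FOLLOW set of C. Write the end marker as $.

{ g, h, m }

In V ::= C V p p: add FIRST(V p p) = { g, h, m }.
In V ::= C W: add FIRST(W) = { g, h, m }.
Union: FOLLOW(C) = { g, h, m }.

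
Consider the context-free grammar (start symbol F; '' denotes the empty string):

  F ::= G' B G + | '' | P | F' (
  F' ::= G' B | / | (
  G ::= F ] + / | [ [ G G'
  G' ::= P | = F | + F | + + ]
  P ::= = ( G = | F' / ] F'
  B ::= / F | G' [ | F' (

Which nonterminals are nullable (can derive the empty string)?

{ F }

Directly nullable (have an ''-production): F.
No other nonterminal has a production whose RHS symbols are all nullable.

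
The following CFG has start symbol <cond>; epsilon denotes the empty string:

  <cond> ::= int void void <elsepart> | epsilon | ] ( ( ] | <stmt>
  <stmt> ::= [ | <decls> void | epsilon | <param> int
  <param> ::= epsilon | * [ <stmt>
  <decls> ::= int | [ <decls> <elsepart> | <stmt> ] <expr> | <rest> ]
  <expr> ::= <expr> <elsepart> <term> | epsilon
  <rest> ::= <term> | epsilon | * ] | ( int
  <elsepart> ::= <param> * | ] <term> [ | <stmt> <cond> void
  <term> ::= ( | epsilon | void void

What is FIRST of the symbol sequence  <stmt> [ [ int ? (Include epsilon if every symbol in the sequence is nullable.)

{ (, *, [, ], int, void }

Add FIRST(<stmt>)\{epsilon} = { (, *, [, ], int, void }; <stmt> is nullable, continue.
[ is a terminal; add {[} and stop.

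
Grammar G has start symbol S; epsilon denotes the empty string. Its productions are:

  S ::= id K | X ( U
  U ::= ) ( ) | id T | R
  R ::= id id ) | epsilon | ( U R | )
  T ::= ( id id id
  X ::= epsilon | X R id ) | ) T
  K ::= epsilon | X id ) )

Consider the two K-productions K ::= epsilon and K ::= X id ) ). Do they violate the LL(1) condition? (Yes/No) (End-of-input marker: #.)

FIRST(epsilon) = { epsilon } and FIRST(X id ) )) = { (, ), id }.
The first is nullable but FOLLOW(K) = { # } is disjoint from FIRST of the second.

No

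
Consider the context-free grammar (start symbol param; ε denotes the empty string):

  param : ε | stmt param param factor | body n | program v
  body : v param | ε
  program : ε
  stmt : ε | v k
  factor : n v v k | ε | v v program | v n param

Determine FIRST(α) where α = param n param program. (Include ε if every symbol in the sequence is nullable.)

{ n, v }

Add FIRST(param)\{ε} = { n, v }; param is nullable, continue.
n is a terminal; add {n} and stop.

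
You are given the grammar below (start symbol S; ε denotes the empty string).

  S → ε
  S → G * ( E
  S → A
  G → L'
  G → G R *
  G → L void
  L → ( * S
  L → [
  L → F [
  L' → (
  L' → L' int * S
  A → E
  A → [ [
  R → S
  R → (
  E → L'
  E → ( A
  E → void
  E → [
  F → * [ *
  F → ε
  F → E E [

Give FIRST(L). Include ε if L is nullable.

{ (, *, [, void }

L → ( * S contributes {(}.
L → [ contributes {[}.
From L → F [: F nullable, take FIRST(F) ∪ {[} = { (, *, [, void }.
Union: FIRST(L) = { (, *, [, void }.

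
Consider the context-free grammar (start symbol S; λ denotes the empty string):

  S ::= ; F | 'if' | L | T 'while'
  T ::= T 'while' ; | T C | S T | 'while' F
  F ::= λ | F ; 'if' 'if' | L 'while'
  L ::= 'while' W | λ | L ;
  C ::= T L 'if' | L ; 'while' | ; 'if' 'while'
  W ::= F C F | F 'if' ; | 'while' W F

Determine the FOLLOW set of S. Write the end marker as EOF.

S is the start symbol, so EOF ∈ FOLLOW(S).
In T ::= S T: add FIRST(T) = { 'if', 'while', ; }.
Union: FOLLOW(S) = { EOF, 'if', 'while', ; }.

{ EOF, 'if', 'while', ; }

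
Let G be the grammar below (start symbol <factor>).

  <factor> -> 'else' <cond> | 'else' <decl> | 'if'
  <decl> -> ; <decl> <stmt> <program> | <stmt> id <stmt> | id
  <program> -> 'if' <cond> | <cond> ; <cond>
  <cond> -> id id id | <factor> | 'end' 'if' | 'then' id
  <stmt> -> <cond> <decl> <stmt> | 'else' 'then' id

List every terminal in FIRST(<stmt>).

{ 'else', 'end', 'if', 'then', id }

From <stmt> -> <cond> <decl> <stmt>: add FIRST(<cond>) = { 'else', 'end', 'if', 'then', id }.
<stmt> -> 'else' 'then' id contributes {'else'}.
Union: FIRST(<stmt>) = { 'else', 'end', 'if', 'then', id }.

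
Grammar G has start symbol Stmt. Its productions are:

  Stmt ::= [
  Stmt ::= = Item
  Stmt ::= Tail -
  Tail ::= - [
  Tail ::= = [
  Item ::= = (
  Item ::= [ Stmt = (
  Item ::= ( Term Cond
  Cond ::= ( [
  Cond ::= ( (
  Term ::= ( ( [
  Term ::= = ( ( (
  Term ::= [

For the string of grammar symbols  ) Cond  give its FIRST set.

{ ) }

) is a terminal; add {)} and stop.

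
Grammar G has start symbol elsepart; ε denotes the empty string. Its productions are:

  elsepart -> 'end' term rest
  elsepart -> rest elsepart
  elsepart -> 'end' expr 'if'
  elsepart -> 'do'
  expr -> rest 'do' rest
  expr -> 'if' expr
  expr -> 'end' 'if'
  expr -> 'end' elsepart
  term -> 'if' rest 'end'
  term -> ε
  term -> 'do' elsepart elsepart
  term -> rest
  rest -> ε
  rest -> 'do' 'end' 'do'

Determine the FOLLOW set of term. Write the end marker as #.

In elsepart -> 'end' term rest: add FIRST(rest)\{ε} = { 'do' }.
  Since rest is nullable, also add FOLLOW(elsepart) = { #, 'do', 'end', 'if' }.
Union: FOLLOW(term) = { #, 'do', 'end', 'if' }.

{ #, 'do', 'end', 'if' }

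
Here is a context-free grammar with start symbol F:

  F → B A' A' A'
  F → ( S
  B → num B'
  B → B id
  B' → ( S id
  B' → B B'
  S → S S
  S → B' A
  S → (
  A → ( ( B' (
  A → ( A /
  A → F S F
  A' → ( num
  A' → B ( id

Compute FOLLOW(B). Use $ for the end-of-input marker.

In F → B A' A' A': add FIRST(A' A' A') = { (, num }.
In B → B id: add FIRST(id) = { id }.
In B' → B B': add FIRST(B') = { (, num }.
In A' → B ( id: add FIRST(( id) = { ( }.
Union: FOLLOW(B) = { (, id, num }.

{ (, id, num }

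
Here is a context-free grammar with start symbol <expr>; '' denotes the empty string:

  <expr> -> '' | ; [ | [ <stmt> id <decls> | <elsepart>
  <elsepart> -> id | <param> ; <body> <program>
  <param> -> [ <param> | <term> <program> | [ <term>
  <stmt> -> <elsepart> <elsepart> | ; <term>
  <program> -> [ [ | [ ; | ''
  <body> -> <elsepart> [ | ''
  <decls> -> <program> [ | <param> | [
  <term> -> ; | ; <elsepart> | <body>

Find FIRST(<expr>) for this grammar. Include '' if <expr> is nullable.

<expr> -> '' contributes ''.
<expr> -> ; [ contributes {;}.
<expr> -> [ <stmt> id <decls> contributes {[}.
From <expr> -> <elsepart>: add FIRST(<elsepart>) = { ;, [, id }.
Union: FIRST(<expr>) = { ;, [, id, '' }.

{ ;, [, id, '' }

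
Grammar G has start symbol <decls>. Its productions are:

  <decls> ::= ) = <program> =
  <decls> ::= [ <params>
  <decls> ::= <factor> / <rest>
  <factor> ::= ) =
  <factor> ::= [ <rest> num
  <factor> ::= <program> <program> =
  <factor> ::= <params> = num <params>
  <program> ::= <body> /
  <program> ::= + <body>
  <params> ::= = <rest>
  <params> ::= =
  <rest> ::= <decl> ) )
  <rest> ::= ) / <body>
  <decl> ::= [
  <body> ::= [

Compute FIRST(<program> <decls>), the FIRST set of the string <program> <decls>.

Add FIRST(<program>) = { +, [ }; <program> is not nullable, stop.

{ +, [ }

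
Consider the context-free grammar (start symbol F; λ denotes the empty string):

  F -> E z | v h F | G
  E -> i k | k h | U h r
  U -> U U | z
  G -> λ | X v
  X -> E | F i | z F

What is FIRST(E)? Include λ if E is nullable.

{ i, k, z }

E -> i k contributes {i}.
E -> k h contributes {k}.
From E -> U h r: add FIRST(U) = { z }.
Union: FIRST(E) = { i, k, z }.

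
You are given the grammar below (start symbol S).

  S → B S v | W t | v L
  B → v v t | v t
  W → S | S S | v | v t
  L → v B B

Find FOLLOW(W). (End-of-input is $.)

{ t }

In S → W t: add FIRST(t) = { t }.
Union: FOLLOW(W) = { t }.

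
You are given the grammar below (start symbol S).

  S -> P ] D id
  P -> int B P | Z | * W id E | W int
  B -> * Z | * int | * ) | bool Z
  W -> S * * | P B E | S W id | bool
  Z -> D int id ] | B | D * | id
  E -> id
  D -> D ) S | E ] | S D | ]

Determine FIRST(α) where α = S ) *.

Add FIRST(S) = { *, ], bool, id, int }; S is not nullable, stop.

{ *, ], bool, id, int }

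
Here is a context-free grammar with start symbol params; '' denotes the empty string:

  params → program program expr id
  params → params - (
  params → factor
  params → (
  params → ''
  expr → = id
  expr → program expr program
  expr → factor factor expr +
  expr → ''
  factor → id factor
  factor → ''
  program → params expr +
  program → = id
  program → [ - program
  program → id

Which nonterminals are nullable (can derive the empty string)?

Directly nullable (have an ''-production): params, expr, factor.
No other nonterminal has a production whose RHS symbols are all nullable.

{ expr, factor, params }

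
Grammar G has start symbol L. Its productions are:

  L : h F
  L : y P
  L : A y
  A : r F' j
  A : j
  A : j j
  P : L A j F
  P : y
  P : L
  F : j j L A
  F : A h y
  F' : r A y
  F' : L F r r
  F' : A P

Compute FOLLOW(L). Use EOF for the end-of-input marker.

{ EOF, j, r }

L is the start symbol, so EOF ∈ FOLLOW(L).
In P : L A j F: add FIRST(A j F) = { j, r }.
In P : L: L is at the end, add FOLLOW(P) = { EOF, j, r }.
In F : j j L A: add FIRST(A) = { j, r }.
In F' : L F r r: add FIRST(F r r) = { j, r }.
Union: FOLLOW(L) = { EOF, j, r }.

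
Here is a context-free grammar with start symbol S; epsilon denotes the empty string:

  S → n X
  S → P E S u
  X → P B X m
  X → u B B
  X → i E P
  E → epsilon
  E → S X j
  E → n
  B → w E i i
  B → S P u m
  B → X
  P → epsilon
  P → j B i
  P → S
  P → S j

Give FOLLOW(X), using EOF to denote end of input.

{ EOF, i, j, m, n, u, w }

In S → n X: X is at the end, add FOLLOW(S) = { EOF, i, j, m, n, u, w }.
In X → P B X m: add FIRST(m) = { m }.
In E → S X j: add FIRST(j) = { j }.
In B → X: X is at the end, add FOLLOW(B) = { EOF, i, j, m, n, u, w }.
Union: FOLLOW(X) = { EOF, i, j, m, n, u, w }.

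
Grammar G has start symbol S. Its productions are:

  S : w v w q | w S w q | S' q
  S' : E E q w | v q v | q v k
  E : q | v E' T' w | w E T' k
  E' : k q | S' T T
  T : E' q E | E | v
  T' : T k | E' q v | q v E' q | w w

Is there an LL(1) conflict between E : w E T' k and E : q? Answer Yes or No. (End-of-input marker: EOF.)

No

FIRST(w E T' k) = { w } and FIRST(q) = { q }.
The FIRST sets are disjoint and neither alternative is nullable — no conflict.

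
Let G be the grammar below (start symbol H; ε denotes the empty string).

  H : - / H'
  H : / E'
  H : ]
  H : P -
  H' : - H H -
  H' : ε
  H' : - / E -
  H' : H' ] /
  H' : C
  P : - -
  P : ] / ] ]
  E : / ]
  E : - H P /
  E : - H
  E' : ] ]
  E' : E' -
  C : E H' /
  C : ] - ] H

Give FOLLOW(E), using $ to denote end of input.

In H' : - / E -: add FIRST(-) = { - }.
In C : E H' /: add FIRST(H' /) = { -, /, ] }.
Union: FOLLOW(E) = { -, /, ] }.

{ -, /, ] }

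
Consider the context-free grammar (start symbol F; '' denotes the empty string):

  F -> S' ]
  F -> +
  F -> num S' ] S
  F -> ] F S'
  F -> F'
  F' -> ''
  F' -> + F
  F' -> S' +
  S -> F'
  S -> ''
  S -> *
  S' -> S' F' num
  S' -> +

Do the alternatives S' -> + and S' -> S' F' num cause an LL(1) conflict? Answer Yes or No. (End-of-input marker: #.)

Yes

FIRST(+) = { + } and FIRST(S' F' num) = { + }.
Both contain +, so the two alternatives are not disjoint — LL(1) conflict.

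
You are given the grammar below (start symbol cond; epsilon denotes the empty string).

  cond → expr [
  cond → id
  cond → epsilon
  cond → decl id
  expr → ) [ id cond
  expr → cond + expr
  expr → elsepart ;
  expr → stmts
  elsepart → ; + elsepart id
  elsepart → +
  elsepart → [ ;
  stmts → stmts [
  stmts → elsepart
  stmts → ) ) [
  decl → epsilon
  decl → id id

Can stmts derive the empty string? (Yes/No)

No

Nullable nonterminals: cond, decl.
No production of stmts has an RHS whose symbols are all nullable, so stmts is not nullable.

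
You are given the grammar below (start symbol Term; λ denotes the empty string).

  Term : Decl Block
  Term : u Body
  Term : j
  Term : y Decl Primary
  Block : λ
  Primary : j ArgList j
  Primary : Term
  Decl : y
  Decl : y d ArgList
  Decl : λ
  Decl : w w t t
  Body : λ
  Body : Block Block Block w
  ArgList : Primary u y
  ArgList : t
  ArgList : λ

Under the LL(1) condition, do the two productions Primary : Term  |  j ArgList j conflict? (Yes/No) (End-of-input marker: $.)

Yes

FIRST(Term) = { j, u, w, y, λ } and FIRST(j ArgList j) = { j }.
Both contain j, so the two alternatives are not disjoint — LL(1) conflict.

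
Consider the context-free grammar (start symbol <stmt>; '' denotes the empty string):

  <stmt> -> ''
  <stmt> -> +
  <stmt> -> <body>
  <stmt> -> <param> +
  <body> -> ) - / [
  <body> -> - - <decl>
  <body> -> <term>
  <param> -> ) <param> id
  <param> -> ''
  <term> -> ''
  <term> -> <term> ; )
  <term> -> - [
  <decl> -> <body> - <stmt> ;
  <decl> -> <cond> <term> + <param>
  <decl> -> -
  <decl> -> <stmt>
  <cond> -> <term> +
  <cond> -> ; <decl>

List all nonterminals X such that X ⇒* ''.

{ <body>, <decl>, <param>, <stmt>, <term> }

Directly nullable (have an ''-production): <stmt>, <param>, <term>.
<body> -> <term> with every symbol nullable, so <body> is nullable.
<decl> -> <stmt> with every symbol nullable, so <decl> is nullable.
No other nonterminal has a production whose RHS symbols are all nullable.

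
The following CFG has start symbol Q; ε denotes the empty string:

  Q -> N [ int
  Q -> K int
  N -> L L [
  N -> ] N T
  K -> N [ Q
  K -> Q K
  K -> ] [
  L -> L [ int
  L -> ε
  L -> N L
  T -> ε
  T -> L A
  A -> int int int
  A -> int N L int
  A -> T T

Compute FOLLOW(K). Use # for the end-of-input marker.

{ int }

In Q -> K int: add FIRST(int) = { int }.
In K -> Q K: K is at the end, add FOLLOW(K) = { int }.
Union: FOLLOW(K) = { int }.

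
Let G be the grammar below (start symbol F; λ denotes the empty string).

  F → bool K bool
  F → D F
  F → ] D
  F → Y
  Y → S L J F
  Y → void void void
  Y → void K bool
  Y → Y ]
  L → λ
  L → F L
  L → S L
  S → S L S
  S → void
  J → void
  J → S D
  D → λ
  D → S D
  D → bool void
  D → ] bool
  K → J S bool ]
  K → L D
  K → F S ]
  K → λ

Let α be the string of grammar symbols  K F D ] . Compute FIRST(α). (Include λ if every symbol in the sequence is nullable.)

{ ], bool, void }

Add FIRST(K)\{λ} = { ], bool, void }; K is nullable, continue.
Add FIRST(F) = { ], bool, void }; F is not nullable, stop.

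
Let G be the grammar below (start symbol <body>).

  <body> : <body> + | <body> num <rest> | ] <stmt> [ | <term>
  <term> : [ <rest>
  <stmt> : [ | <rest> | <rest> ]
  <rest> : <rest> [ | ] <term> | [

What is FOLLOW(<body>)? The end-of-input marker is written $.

<body> is the start symbol, so $ ∈ FOLLOW(<body>).
In <body> : <body> +: add FIRST(+) = { + }.
In <body> : <body> num <rest>: add FIRST(num <rest>) = { num }.
Union: FOLLOW(<body>) = { $, +, num }.

{ $, +, num }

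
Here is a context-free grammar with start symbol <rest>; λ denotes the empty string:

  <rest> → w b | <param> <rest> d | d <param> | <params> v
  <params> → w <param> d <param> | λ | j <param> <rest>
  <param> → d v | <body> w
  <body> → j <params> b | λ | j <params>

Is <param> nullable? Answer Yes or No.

Nullable nonterminals: <body>, <params>.
No production of <param> has an RHS whose symbols are all nullable, so <param> is not nullable.

No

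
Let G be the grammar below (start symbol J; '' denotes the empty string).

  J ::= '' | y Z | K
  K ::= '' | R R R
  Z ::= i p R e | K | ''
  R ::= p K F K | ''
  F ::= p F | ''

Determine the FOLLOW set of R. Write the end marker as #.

In K ::= R R R: add FIRST(R R)\{''} = { p }.
  Since R R is nullable, also add FOLLOW(K) = { #, e, p }.
In K ::= R R R: add FIRST(R)\{''} = { p }.
  Since R is nullable, also add FOLLOW(K) = { #, e, p }.
In K ::= R R R: R is at the end, add FOLLOW(K) = { #, e, p }.
In Z ::= i p R e: add FIRST(e) = { e }.
Union: FOLLOW(R) = { #, e, p }.

{ #, e, p }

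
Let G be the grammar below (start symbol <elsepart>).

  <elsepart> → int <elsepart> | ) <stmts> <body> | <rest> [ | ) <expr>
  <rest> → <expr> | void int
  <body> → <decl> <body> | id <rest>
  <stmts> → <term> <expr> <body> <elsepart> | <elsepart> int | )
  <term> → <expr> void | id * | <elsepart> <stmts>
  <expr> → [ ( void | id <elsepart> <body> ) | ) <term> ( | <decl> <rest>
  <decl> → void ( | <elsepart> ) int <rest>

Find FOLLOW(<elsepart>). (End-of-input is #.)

{ #, (, ), [, id, int, void }

<elsepart> is the start symbol, so # ∈ FOLLOW(<elsepart>).
In <elsepart> → int <elsepart>: <elsepart> is at the end, add FOLLOW(<elsepart>) = { #, (, ), [, id, int, void }.
In <stmts> → <term> <expr> <body> <elsepart>: <elsepart> is at the end, add FOLLOW(<stmts>) = { (, ), [, id, int, void }.
In <stmts> → <elsepart> int: add FIRST(int) = { int }.
In <term> → <elsepart> <stmts>: add FIRST(<stmts>) = { ), [, id, int, void }.
In <expr> → id <elsepart> <body> ): add FIRST(<body> )) = { ), [, id, int, void }.
In <decl> → <elsepart> ) int <rest>: add FIRST() int <rest>) = { ) }.
Union: FOLLOW(<elsepart>) = { #, (, ), [, id, int, void }.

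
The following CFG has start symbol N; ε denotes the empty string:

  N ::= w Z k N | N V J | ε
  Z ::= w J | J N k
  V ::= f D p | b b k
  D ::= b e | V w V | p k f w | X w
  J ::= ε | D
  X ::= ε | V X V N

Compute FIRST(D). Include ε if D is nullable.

{ b, f, p, w }

D ::= b e contributes {b}.
From D ::= V w V: add FIRST(V) = { b, f }.
D ::= p k f w contributes {p}.
From D ::= X w: X nullable, take FIRST(X) ∪ {w} = { b, f, w }.
Union: FIRST(D) = { b, f, p, w }.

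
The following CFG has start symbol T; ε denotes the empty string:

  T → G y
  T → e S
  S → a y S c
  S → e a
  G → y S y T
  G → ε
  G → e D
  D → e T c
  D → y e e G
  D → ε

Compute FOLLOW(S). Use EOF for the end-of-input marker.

{ EOF, c, y }

In T → e S: S is at the end, add FOLLOW(T) = { EOF, c, y }.
In S → a y S c: add FIRST(c) = { c }.
In G → y S y T: add FIRST(y T) = { y }.
Union: FOLLOW(S) = { EOF, c, y }.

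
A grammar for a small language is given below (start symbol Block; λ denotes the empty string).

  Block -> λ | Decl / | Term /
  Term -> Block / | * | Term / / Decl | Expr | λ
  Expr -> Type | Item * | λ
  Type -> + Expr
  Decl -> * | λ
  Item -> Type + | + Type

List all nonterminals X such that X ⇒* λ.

{ Block, Decl, Expr, Term }

Directly nullable (have an λ-production): Block, Term, Expr, Decl.
No other nonterminal has a production whose RHS symbols are all nullable.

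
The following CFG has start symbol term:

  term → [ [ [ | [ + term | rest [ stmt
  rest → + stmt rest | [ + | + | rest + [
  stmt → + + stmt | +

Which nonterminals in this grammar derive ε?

{ } (none)

No nonterminal has an empty production or an RHS whose symbols are all nullable.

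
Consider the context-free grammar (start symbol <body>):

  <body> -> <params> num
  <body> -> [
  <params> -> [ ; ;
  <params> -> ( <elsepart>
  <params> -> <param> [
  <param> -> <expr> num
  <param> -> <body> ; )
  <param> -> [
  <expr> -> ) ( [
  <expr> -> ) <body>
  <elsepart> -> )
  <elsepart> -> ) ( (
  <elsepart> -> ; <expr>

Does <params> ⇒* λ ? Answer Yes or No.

No nonterminal in this grammar is nullable.
No production of <params> has an RHS whose symbols are all nullable, so <params> is not nullable.

No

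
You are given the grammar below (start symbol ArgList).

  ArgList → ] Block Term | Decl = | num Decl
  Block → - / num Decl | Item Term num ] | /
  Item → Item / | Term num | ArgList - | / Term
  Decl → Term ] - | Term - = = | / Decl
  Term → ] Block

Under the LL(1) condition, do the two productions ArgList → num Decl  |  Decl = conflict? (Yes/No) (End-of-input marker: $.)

No

FIRST(num Decl) = { num } and FIRST(Decl =) = { /, ] }.
The FIRST sets are disjoint and neither alternative is nullable — no conflict.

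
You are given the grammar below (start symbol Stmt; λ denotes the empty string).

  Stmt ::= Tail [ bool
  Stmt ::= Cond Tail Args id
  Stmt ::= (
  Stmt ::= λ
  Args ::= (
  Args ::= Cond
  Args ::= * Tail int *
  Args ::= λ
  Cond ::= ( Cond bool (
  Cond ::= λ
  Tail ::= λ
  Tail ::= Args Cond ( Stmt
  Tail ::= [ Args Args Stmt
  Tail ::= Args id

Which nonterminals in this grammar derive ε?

{ Args, Cond, Stmt, Tail }

Directly nullable (have an λ-production): Stmt, Args, Cond, Tail.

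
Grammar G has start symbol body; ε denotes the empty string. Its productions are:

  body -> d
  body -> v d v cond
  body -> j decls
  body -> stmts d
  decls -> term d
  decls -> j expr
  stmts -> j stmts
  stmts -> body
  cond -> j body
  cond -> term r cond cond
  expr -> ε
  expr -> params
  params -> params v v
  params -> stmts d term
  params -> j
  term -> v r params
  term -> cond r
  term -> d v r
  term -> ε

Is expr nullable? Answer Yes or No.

Yes

expr has an ε-production, so expr ⇒ ε.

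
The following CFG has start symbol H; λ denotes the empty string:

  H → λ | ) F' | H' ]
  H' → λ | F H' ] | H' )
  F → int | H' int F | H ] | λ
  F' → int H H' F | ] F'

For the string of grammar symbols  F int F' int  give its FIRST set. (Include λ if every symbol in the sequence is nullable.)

{ ), ], int }

Add FIRST(F)\{λ} = { ), ], int }; F is nullable, continue.
int is a terminal; add {int} and stop.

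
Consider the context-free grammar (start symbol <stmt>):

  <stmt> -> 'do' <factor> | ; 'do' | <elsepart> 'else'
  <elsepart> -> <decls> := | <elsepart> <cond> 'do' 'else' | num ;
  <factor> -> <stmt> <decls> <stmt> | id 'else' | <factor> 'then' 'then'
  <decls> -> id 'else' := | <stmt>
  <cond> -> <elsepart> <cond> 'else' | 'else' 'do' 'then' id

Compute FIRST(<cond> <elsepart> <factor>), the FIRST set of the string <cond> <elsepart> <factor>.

Add FIRST(<cond>) = { 'do', 'else', ;, id, num }; <cond> is not nullable, stop.

{ 'do', 'else', ;, id, num }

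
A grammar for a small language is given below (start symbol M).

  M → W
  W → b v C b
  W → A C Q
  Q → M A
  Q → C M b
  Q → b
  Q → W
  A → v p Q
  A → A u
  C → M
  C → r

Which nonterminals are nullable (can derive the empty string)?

{ } (none)

No nonterminal has an empty production or an RHS whose symbols are all nullable.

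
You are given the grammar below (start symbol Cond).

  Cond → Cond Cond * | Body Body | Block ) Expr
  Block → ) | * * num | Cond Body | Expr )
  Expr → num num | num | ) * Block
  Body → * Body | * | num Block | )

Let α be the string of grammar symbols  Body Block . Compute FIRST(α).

Add FIRST(Body) = { ), *, num }; Body is not nullable, stop.

{ ), *, num }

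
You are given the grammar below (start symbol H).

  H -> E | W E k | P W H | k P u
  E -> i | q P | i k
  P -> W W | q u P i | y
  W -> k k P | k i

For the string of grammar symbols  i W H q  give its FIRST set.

{ i }

i is a terminal; add {i} and stop.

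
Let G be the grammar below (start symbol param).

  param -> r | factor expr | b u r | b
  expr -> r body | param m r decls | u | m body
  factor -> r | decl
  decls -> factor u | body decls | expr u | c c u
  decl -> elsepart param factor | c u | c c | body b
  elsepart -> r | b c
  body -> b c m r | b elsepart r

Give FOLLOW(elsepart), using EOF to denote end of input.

In decl -> elsepart param factor: add FIRST(param factor) = { b, c, r }.
In body -> b elsepart r: add FIRST(r) = { r }.
Union: FOLLOW(elsepart) = { b, c, r }.

{ b, c, r }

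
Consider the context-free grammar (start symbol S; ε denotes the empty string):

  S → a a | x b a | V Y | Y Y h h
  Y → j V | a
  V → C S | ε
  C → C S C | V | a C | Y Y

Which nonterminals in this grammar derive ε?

Directly nullable (have an ε-production): V.
C → V with every symbol nullable, so C is nullable.
No other nonterminal has a production whose RHS symbols are all nullable.

{ C, V }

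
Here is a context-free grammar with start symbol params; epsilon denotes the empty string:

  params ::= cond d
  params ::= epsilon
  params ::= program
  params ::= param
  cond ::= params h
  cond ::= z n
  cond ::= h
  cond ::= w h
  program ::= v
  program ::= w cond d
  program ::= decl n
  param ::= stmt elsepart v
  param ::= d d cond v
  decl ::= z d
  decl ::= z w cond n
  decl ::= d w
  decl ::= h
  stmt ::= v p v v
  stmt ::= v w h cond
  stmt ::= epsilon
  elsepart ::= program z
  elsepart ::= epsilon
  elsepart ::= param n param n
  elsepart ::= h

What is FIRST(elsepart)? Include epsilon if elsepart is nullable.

From elsepart ::= program z: add FIRST(program) = { d, h, v, w, z }.
elsepart ::= epsilon contributes epsilon.
From elsepart ::= param n param n: add FIRST(param) = { d, h, v, w, z }.
elsepart ::= h contributes {h}.
Union: FIRST(elsepart) = { d, h, v, w, z, epsilon }.

{ d, h, v, w, z, epsilon }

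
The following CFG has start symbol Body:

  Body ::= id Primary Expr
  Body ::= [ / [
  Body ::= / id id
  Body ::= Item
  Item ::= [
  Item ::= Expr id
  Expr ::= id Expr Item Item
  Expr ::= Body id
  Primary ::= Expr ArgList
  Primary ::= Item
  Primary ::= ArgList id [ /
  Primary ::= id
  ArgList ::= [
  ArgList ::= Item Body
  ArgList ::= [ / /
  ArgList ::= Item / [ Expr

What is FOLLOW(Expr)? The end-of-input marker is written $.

{ $, /, [, id }

In Body ::= id Primary Expr: Expr is at the end, add FOLLOW(Body) = { $, /, [, id }.
In Item ::= Expr id: add FIRST(id) = { id }.
In Expr ::= id Expr Item Item: add FIRST(Item Item) = { /, [, id }.
In Primary ::= Expr ArgList: add FIRST(ArgList) = { /, [, id }.
In ArgList ::= Item / [ Expr: Expr is at the end, add FOLLOW(ArgList) = { /, [, id }.
Union: FOLLOW(Expr) = { $, /, [, id }.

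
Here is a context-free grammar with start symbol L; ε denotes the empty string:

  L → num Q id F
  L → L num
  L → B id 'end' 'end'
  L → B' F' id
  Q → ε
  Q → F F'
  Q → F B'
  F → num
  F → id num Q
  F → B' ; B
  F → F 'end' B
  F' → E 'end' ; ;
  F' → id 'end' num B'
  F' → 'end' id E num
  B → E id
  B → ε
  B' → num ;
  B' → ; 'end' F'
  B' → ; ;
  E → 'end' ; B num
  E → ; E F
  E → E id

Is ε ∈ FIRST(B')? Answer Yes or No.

No

Nullable nonterminals: B, Q.
No production of B' has an RHS whose symbols are all nullable, so B' is not nullable.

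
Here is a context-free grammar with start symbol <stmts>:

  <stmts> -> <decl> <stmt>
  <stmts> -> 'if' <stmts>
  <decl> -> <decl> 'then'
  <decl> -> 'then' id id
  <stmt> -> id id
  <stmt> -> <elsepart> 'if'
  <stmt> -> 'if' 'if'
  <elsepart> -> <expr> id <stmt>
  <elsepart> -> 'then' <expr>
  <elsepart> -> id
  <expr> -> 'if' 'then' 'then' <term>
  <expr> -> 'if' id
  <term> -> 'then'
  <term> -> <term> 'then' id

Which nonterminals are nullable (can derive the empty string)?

{ } (none)

No nonterminal has an empty production or an RHS whose symbols are all nullable.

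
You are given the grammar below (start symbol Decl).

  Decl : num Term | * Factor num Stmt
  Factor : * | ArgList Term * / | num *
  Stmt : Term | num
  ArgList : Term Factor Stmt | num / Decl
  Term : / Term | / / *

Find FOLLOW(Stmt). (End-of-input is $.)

In Decl : * Factor num Stmt: Stmt is at the end, add FOLLOW(Decl) = { $, / }.
In ArgList : Term Factor Stmt: Stmt is at the end, add FOLLOW(ArgList) = { / }.
Union: FOLLOW(Stmt) = { $, / }.

{ $, / }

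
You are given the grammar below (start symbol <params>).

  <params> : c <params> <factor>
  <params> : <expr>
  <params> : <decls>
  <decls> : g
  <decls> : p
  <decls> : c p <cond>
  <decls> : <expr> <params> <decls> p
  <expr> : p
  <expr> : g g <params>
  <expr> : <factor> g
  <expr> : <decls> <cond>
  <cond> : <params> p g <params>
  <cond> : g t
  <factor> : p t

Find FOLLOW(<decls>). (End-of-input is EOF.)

{ EOF, c, g, p }

In <params> : <decls>: <decls> is at the end, add FOLLOW(<params>) = { EOF, c, g, p }.
In <decls> : <expr> <params> <decls> p: add FIRST(p) = { p }.
In <expr> : <decls> <cond>: add FIRST(<cond>) = { c, g, p }.
Union: FOLLOW(<decls>) = { EOF, c, g, p }.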